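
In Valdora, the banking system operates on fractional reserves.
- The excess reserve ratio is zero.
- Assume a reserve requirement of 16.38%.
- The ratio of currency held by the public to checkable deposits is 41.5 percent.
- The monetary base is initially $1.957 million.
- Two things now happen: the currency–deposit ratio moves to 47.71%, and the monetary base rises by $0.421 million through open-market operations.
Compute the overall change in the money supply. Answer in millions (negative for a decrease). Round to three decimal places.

Before: m₁ = (1 + 0.415) / (0.1638 + 0.415) ≈ 2.44471, MB₁ = 1.957, so M₁ = 2.44471 × 1.957 ≈ 4.7843 million.
After: m₂ = (1 + 0.4771) / (0.1638 + 0.4771) ≈ 2.30473, MB₂ = 1.957 + 0.421 = 2.378, so M₂ = 2.30473 × 2.378 ≈ 5.4806 million.
ΔM = M₂ − M₁ = 5.4806 − 4.7843 = 0.6963 million.

$0.696 million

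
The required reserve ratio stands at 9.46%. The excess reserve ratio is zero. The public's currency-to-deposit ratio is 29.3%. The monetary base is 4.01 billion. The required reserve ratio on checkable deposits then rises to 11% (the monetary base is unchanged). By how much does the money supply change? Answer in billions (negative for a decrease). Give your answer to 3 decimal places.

-0.511 billion

Initially m₁ = (1 + 0.293) / (0.0946 + 0.293) ≈ 3.33591, so M₁ = 3.33591 × 4.01 ≈ 13.377 billion.
After the change m₂ = (1 + 0.293) / (0.11 + 0.293) ≈ 3.20844, so M₂ = 3.20844 × 4.01 ≈ 12.8658 billion.
ΔM = M₂ − M₁ = 12.8658 − 13.377 = -0.5112 billion.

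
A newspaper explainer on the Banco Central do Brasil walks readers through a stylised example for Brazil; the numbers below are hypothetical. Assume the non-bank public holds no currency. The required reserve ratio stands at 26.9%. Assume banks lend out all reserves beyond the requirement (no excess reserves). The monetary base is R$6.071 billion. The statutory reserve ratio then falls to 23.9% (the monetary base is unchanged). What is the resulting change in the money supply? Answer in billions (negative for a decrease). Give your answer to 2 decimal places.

R$2.83 billion

Initially m₁ = 1 / (0.269) ≈ 3.7175, so M₁ = 3.7175 × 6.071 ≈ 22.5689 billion.
After the change m₂ = 1 / (0.239) ≈ 4.1841, so M₂ = 4.1841 × 6.071 ≈ 25.4017 billion.
ΔM = M₂ − M₁ = 25.4017 − 22.5689 = 2.8328 billion.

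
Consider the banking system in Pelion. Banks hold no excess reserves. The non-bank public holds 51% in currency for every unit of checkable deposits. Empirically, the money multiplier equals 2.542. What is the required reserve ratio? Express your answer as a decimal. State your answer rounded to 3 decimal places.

Using m = 2.542. Since m = (1 + c)/(c + rr + e), the denominator satisfies c + rr + e = (1 + c)/m = (1 + 0.51) / 2.542 ≈ 0.594020.
With c = 0.51 and e = 0, the required reserve ratio is 0.594020 − 0.51 − 0 = 0.08402.

0.084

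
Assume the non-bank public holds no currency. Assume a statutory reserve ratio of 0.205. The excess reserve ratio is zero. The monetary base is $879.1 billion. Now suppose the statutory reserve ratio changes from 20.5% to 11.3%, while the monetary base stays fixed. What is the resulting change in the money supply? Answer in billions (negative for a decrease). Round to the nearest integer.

Initially m₁ = 1 / (0.205) ≈ 4.8780, so M₁ = 4.8780 × 879.1 = 4288.2498 billion.
After the change m₂ = 1 / (0.113) ≈ 8.8496, so M₂ = 8.8496 × 879.1 ≈ 7779.6834 billion.
ΔM = M₂ − M₁ = 7779.6834 − 4288.2498 = 3491.4336 billion.

$3491 billion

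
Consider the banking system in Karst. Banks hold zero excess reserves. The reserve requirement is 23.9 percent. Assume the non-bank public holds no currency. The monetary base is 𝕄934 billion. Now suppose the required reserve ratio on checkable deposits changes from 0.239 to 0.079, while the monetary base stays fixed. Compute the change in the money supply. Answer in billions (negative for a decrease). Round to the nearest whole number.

𝕄7915 billion

Initially m₁ = 1 / (0.239) ≈ 4.1841, so M₁ = 4.1841 × 934 = 3907.9494 billion.
After the change m₂ = 1 / (0.079) ≈ 12.6582, so M₂ = 12.6582 × 934 = 11822.7588 billion.
ΔM = M₂ − M₁ = 11822.7588 − 3907.9494 = 7914.8094 billion.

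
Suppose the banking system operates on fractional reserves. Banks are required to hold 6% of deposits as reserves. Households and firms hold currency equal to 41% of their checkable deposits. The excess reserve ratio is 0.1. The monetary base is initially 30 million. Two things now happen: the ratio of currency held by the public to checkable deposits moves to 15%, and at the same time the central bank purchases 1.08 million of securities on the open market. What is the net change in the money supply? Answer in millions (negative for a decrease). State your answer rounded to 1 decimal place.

Before: m₁ = (1 + 0.41) / (0.06 + 0.1 + 0.41) ≈ 2.4737, MB₁ = 30, so M₁ = 2.4737 × 30 = 74.211 million.
After: m₂ = (1 + 0.15) / (0.06 + 0.1 + 0.15) ≈ 3.7097, MB₂ = 30 + 1.08 = 31.08, so M₂ = 3.7097 × 31.08 ≈ 115.2975 million.
ΔM = M₂ − M₁ = 115.2975 − 74.211 = 41.0865 million.

41.1 million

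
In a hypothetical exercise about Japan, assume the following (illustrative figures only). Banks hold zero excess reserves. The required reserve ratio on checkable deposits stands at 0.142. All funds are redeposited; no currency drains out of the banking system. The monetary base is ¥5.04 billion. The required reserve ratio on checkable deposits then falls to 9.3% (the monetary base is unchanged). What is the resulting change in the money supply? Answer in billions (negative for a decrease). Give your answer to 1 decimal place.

¥18.7 billion

Initially m₁ = 1 / (0.142) ≈ 7.0423, so M₁ = 7.0423 × 5.04 ≈ 35.4932 billion.
After the change m₂ = 1 / (0.093) ≈ 10.7527, so M₂ = 10.7527 × 5.04 ≈ 54.1936 billion.
ΔM = M₂ − M₁ = 54.1936 − 35.4932 = 18.7004 billion.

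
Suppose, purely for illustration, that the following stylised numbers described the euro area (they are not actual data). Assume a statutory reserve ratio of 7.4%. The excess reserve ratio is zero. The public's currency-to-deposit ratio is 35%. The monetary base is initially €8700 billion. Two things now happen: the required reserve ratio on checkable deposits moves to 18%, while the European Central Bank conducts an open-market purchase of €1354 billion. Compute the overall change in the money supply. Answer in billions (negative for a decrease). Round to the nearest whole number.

-2091 billion

Before: m₁ = (1 + 0.35) / (0.074 + 0.35) ≈ 3.183962, MB₁ = 8700, so M₁ = 3.183962 × 8700 = 27700.4694 billion.
After: m₂ = (1 + 0.35) / (0.18 + 0.35) ≈ 2.547170, MB₂ = 8700 + 1354 = 10054, so M₂ = 2.547170 × 10054 ≈ 25609.2472 billion.
ΔM = M₂ − M₁ = 25609.2472 − 27700.4694 = -2091.2222 billion.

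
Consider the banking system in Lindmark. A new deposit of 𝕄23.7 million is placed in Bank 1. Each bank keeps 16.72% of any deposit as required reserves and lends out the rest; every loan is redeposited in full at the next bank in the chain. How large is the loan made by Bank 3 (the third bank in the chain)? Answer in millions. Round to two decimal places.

𝕄13.69 million

Each bank lends a fraction (1 − rr) = 0.8328 of the deposit it receives, so Bank 3 receives 23.7·0.8328^2 and lends 23.7·0.8328^3 ≈ 13.6890 million.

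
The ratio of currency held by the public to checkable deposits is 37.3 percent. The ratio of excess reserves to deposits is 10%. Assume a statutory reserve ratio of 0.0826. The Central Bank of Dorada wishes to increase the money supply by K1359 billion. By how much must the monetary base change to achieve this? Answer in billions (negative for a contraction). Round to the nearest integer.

K550 billion

The money multiplier is m = (1 + c) / (rr + e + c) = (1 + 0.373) / (0.0826 + 0.1 + 0.373) ≈ 2.47120.
ΔMB = ΔM / m = (+1359) / 2.47120 ≈ 549.9353 billion.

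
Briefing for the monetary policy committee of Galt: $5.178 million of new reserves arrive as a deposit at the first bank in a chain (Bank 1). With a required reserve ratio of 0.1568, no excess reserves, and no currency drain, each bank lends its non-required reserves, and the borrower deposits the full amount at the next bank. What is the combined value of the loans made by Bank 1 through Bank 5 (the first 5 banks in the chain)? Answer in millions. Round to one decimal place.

Bank i lends (1 − rr)^i of the original deposit: Bank 1 lends 5.178·0.8432 ≈ 4.3661, Bank 2 lends 5.178·0.8432² ≈ 3.6815, and so on.
Summing a geometric series: total = 5.178·[0.8432·(1 − 0.8432^5) / (1 − 0.8432)] ≈ 15.9764 million.

$16.0 million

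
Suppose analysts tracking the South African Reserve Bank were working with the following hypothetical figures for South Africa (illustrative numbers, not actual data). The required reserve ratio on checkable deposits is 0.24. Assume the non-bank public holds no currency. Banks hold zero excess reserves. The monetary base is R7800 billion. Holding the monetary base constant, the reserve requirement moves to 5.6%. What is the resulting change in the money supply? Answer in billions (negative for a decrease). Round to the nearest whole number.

R106786 billion

Initially m₁ = 1 / (0.24) ≈ 4.16667, so M₁ = 4.16667 × 7800 = 32500.026 billion.
After the change m₂ = 1 / (0.056) ≈ 17.85714, so M₂ = 17.85714 × 7800 = 139285.692 billion.
ΔM = M₂ − M₁ = 139285.692 − 32500.026 = 106785.666 billion.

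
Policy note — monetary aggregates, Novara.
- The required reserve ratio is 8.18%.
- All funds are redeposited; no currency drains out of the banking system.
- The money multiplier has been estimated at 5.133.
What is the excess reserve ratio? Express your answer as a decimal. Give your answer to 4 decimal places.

Using m = 5.133. Since m = (1 + c)/(c + rr + e), the denominator satisfies c + rr + e = (1 + c)/m = (1 + 0) / 5.133 ≈ 0.194818.
With c = 0 and rr = 0.0818, the excess reserve ratio is 0.194818 − 0 − 0.0818 = 0.113018.

0.1130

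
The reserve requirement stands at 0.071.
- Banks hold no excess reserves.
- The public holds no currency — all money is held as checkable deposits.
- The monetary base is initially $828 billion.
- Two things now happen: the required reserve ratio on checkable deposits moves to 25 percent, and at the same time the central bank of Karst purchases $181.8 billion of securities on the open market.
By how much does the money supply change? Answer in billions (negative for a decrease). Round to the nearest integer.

Before: m₁ = 1 / (0.071) ≈ 14.08451, MB₁ = 828, so M₁ = 14.08451 × 828 ≈ 11661.9743 billion.
After: m₂ = 1 / (0.25) = 4, MB₂ = 828 + 181.8 = 1009.8, so M₂ = 4 × 1009.8 = 4039.2 billion.
ΔM = M₂ − M₁ = 4039.2 − 11661.9743 = -7622.7743 billion.

-7623 billion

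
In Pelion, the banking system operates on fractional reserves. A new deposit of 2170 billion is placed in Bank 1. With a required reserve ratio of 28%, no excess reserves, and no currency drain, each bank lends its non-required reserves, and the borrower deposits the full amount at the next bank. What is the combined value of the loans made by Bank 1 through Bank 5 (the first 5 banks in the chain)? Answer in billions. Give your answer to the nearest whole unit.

4500 billion

Bank i lends (1 − rr)^i of the original deposit: Bank 1 lends 2170·0.7200 = 1562.4000, Bank 2 lends 2170·0.7200² = 1124.9280, and so on.
Summing a geometric series: total = 2170·[0.7200·(1 − 0.7200^5) / (1 − 0.7200)] ≈ 4500.3160 billion.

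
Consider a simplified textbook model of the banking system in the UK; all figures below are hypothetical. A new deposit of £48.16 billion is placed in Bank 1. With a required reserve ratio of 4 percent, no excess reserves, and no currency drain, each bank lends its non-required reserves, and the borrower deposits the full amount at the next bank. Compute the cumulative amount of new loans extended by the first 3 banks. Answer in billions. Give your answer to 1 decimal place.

£133.2 billion

Bank i lends (1 − rr)^i of the original deposit: Bank 1 lends 48.16·0.9600 = 46.2336, Bank 2 lends 48.16·0.9600² ≈ 44.3843, and so on.
Summing a geometric series: total = 48.16·[0.9600·(1 − 0.9600^3) / (1 − 0.9600)] ≈ 133.2267 billion.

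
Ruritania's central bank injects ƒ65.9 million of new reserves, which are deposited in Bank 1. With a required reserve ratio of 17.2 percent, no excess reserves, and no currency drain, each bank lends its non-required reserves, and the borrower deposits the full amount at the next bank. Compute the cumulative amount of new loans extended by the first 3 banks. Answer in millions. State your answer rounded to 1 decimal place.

Bank i lends (1 − rr)^i of the original deposit: Bank 1 lends 65.9·0.8280 = 54.5652, Bank 2 lends 65.9·0.8280² ≈ 45.1800, and so on.
Summing a geometric series: total = 65.9·[0.8280·(1 − 0.8280^3) / (1 − 0.8280)] ≈ 137.1542 million.

ƒ137.2 million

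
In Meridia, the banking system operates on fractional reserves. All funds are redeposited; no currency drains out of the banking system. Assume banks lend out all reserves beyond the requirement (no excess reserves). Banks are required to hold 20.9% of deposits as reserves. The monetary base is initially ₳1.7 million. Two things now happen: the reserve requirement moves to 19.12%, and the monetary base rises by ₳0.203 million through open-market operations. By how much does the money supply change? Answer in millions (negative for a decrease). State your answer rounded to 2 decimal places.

Before: m₁ = 1 / (0.209) ≈ 4.7847, MB₁ = 1.7, so M₁ = 4.7847 × 1.7 ≈ 8.134 million.
After: m₂ = 1 / (0.1912) ≈ 5.2301, MB₂ = 1.7 + 0.203 = 1.903, so M₂ = 5.2301 × 1.903 ≈ 9.9529 million.
ΔM = M₂ − M₁ = 9.9529 − 8.134 = 1.8189 million.

₳1.82 million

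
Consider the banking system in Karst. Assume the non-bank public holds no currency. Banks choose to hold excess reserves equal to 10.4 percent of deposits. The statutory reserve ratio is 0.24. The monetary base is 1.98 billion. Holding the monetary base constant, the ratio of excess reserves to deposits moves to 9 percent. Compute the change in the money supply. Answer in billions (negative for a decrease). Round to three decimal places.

Initially m₁ = 1 / (0.24 + 0.104) ≈ 2.90698, so M₁ = 2.90698 × 1.98 ≈ 5.7558 billion.
After the change m₂ = 1 / (0.24 + 0.09) ≈ 3.03030, so M₂ = 3.03030 × 1.98 ≈ 6 billion.
ΔM = M₂ − M₁ = 6 − 5.7558 = 0.2442 billion.

0.244 billion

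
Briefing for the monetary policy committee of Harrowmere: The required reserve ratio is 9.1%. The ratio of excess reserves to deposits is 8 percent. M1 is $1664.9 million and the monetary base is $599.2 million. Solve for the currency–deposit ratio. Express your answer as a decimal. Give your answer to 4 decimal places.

Using m = M/MB = 1664.9/599.2 ≈ 2.778538. From m = (1 + c)/(c + rr + e), rearranging gives 1 + c = m·(c + rr + e), so c·(1 − m) = m·(rr + e) − 1.
Hence c = [m·(rr + e) − 1]/(1 − m) = [2.778538 × (0.091 + 0.08) − 1] / (1 − 2.778538) ≈ 0.295113.

0.2951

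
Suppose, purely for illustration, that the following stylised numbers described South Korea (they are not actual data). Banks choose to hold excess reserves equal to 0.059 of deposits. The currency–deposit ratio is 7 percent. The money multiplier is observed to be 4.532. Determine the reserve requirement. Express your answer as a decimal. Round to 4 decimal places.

0.1071

Using m = 4.532. Since m = (1 + c)/(c + rr + e), the denominator satisfies c + rr + e = (1 + c)/m = (1 + 0.07) / 4.532 ≈ 0.236099.
With c = 0.07 and e = 0.059, the reserve requirement is 0.236099 − 0.07 − 0.059 = 0.107099.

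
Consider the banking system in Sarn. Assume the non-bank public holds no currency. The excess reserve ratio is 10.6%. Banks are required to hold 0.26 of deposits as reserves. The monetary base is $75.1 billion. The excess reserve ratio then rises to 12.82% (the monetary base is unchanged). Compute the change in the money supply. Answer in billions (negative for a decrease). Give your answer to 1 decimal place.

-11.7 billion

Initially m₁ = 1 / (0.26 + 0.106) ≈ 2.7322, so M₁ = 2.7322 × 75.1 ≈ 205.1882 billion.
After the change m₂ = 1 / (0.26 + 0.1282) ≈ 2.5760, so M₂ = 2.5760 × 75.1 = 193.4576 billion.
ΔM = M₂ − M₁ = 193.4576 − 205.1882 = -11.7306 billion.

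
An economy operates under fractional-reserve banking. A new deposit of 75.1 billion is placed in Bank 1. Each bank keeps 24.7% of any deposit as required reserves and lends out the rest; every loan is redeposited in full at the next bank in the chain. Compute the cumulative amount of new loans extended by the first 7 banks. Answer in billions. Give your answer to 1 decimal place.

Bank i lends (1 − rr)^i of the original deposit: Bank 1 lends 75.1·0.7530 = 56.5503, Bank 2 lends 75.1·0.7530² ≈ 42.5824, and so on.
Summing a geometric series: total = 75.1·[0.7530·(1 − 0.7530^7) / (1 − 0.7530)] ≈ 197.5216 billion.

197.5 billion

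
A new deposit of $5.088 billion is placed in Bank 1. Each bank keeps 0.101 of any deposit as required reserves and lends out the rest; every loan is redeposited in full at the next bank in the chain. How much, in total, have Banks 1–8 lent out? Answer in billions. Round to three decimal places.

$25.966 billion

Bank i lends (1 − rr)^i of the original deposit: Bank 1 lends 5.088·0.8990 ≈ 4.5741, Bank 2 lends 5.088·0.8990² ≈ 4.1121, and so on.
Summing a geometric series: total = 5.088·[0.8990·(1 − 0.8990^8) / (1 − 0.8990)] ≈ 25.9658 billion.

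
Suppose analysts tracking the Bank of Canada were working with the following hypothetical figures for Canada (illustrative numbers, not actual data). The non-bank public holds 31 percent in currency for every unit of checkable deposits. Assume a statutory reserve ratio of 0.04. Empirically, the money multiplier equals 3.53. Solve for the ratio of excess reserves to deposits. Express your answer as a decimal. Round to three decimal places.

0.021

Using m = 3.53. Since m = (1 + c)/(c + rr + e), the denominator satisfies c + rr + e = (1 + c)/m = (1 + 0.31) / 3.53 ≈ 0.371105.
With c = 0.31 and rr = 0.04, the ratio of excess reserves to deposits is 0.371105 − 0.31 − 0.04 = 0.021105.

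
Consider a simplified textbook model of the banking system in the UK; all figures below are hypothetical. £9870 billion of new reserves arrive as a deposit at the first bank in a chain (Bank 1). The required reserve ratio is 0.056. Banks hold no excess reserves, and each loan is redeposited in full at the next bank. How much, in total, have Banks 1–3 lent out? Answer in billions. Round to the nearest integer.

Bank i lends (1 − rr)^i of the original deposit: Bank 1 lends 9870·0.9440 = 9317.2800, Bank 2 lends 9870·0.9440² ≈ 8795.5123, and so on.
Summing a geometric series: total = 9870·[0.9440·(1 − 0.9440^3) / (1 − 0.9440)] ≈ 26415.7560 billion.

£26416 billion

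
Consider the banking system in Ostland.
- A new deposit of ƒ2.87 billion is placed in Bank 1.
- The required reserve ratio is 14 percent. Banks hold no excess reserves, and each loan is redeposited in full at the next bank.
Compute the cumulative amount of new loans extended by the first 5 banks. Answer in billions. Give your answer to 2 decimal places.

Bank i lends (1 − rr)^i of the original deposit: Bank 1 lends 2.87·0.8600 = 2.4682, Bank 2 lends 2.87·0.8600² ≈ 2.1227, and so on.
Summing a geometric series: total = 2.87·[0.8600·(1 − 0.8600^5) / (1 − 0.8600)] ≈ 9.3364 billion.

ƒ9.34 billion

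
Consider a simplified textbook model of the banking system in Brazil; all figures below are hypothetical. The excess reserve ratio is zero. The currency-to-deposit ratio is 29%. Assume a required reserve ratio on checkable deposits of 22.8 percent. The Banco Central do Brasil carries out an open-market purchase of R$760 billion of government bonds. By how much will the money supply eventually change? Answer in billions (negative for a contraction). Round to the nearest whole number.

The money multiplier is m = (1 + c) / (rr + c) = (1 + 0.29) / (0.228 + 0.29) ≈ 2.4903.
The purchase adds 760 billion of base, so ΔM = m × ΔMB = 2.4903 × (+760) = 1892.628 billion.

R$1893 billion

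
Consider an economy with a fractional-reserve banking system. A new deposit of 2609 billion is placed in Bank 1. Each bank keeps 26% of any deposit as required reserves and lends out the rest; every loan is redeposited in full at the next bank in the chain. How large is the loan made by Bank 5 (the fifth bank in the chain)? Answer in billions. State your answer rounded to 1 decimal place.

Each bank lends a fraction (1 − rr) = 0.7400 of the deposit it receives, so Bank 5 receives 2609·0.7400^4 and lends 2609·0.7400^5 ≈ 578.9388 billion.

578.9 billion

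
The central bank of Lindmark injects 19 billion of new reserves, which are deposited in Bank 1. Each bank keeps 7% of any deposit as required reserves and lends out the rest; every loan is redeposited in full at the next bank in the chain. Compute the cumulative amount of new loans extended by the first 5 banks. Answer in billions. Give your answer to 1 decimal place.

76.8 billion

Bank i lends (1 − rr)^i of the original deposit: Bank 1 lends 19·0.9300 = 17.6700, Bank 2 lends 19·0.9300² = 16.4331, and so on.
Summing a geometric series: total = 19·[0.9300·(1 − 0.9300^5) / (1 − 0.9300)] ≈ 76.8170 billion.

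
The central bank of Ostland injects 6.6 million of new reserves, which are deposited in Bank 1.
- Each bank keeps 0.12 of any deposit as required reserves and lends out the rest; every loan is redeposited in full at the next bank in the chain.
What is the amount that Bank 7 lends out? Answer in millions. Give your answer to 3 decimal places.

2.697 million

Each bank lends a fraction (1 − rr) = 0.8800 of the deposit it receives, so Bank 7 receives 6.6·0.8800^6 and lends 6.6·0.8800^7 ≈ 2.6973 million.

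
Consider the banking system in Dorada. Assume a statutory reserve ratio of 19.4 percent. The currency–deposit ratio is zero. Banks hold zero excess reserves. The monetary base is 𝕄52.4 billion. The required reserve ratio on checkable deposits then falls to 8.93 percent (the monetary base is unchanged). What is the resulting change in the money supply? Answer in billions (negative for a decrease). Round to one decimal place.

𝕄316.7 billion

Initially m₁ = 1 / (0.194) ≈ 5.1546, so M₁ = 5.1546 × 52.4 ≈ 270.101 billion.
After the change m₂ = 1 / (0.0893) ≈ 11.1982, so M₂ = 11.1982 × 52.4 ≈ 586.7857 billion.
ΔM = M₂ − M₁ = 586.7857 − 270.101 = 316.6847 billion.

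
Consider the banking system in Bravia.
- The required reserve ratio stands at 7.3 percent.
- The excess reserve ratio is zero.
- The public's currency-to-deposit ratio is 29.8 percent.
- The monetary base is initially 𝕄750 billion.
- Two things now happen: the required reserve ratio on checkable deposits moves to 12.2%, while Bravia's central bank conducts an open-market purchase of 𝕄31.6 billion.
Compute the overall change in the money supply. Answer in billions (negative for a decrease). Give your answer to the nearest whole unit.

Before: m₁ = (1 + 0.298) / (0.073 + 0.298) ≈ 3.4987, MB₁ = 750, so M₁ = 3.4987 × 750 = 2624.025 billion.
After: m₂ = (1 + 0.298) / (0.122 + 0.298) ≈ 3.0905, MB₂ = 750 + 31.6 = 781.6, so M₂ = 3.0905 × 781.6 = 2415.5348 billion.
ΔM = M₂ − M₁ = 2415.5348 − 2624.025 = -208.4902 billion.

-208 billion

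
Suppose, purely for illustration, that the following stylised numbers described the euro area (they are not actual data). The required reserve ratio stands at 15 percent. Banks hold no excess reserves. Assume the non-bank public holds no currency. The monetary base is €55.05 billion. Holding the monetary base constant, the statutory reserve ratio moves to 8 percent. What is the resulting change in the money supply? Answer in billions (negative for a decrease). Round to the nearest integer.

Initially m₁ = 1 / (0.15) ≈ 6.6667, so M₁ = 6.6667 × 55.05 ≈ 367.0018 billion.
After the change m₂ = 1 / (0.08) = 12.5, so M₂ = 12.5 × 55.05 = 688.125 billion.
ΔM = M₂ − M₁ = 688.125 − 367.0018 = 321.1232 billion.

€321 billion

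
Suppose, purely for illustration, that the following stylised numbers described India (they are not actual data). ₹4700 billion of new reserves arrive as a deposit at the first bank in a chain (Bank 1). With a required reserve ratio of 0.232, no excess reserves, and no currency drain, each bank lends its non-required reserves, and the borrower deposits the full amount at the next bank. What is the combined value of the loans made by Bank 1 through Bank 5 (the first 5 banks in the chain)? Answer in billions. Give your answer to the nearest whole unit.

₹11402 billion

Bank i lends (1 − rr)^i of the original deposit: Bank 1 lends 4700·0.7680 = 3609.6000, Bank 2 lends 4700·0.7680² = 2772.1728, and so on.
Summing a geometric series: total = 4700·[0.7680·(1 − 0.7680^5) / (1 − 0.7680)] ≈ 11401.6478 billion.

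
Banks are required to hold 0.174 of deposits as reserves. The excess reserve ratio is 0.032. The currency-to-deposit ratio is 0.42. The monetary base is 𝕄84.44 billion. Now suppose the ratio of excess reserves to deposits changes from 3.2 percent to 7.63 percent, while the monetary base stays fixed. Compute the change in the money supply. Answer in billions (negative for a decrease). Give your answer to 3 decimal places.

Initially m₁ = (1 + 0.42) / (0.174 + 0.032 + 0.42) ≈ 2.268371, so M₁ = 2.268371 × 84.44 ≈ 191.5412 billion.
After the change m₂ = (1 + 0.42) / (0.174 + 0.0763 + 0.42) ≈ 2.118454, so M₂ = 2.118454 × 84.44 ≈ 178.8823 billion.
ΔM = M₂ − M₁ = 178.8823 − 191.5412 = -12.6589 billion.

-12.659 billion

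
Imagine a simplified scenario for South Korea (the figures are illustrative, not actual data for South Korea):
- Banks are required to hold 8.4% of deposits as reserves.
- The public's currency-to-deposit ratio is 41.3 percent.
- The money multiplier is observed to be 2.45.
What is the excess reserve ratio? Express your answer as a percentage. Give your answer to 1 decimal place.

Using m = 2.45. Since m = (1 + c)/(c + rr + e), the denominator satisfies c + rr + e = (1 + c)/m = (1 + 0.413) / 2.45 ≈ 0.576735.
With c = 0.413 and rr = 0.084, the excess reserve ratio is 0.576735 − 0.413 − 0.084 = 0.079735.

8.0%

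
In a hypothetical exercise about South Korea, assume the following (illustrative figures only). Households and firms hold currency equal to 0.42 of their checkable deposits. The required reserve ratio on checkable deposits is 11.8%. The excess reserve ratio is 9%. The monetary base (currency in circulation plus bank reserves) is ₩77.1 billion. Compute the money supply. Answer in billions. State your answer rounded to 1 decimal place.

The money multiplier is m = (1 + c) / (rr + e + c) = (1 + 0.42) / (0.118 + 0.09 + 0.42) ≈ 2.2611.
So M = m × MB = 2.2611 × 77.1 ≈ 174.3308 billion.

₩174.3 billion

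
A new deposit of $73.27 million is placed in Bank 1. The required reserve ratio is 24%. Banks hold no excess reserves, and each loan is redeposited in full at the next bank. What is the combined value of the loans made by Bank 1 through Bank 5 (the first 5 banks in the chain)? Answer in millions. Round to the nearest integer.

$173 million

Bank i lends (1 − rr)^i of the original deposit: Bank 1 lends 73.27·0.7600 = 55.6852, Bank 2 lends 73.27·0.7600² ≈ 42.3208, and so on.
Summing a geometric series: total = 73.27·[0.7600·(1 − 0.7600^5) / (1 − 0.7600)] ≈ 173.1920 million.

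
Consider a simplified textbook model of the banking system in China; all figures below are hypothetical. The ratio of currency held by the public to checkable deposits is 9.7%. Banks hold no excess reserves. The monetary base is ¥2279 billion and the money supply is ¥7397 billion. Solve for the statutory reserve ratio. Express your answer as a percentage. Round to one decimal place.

24.1%

Using m = M/MB = 7397/2279 ≈ 3.245722. Since m = (1 + c)/(c + rr + e), the denominator satisfies c + rr + e = (1 + c)/m = (1 + 0.097) / 3.245722 ≈ 0.337983.
With c = 0.097 and e = 0, the statutory reserve ratio is 0.337983 − 0.097 − 0 = 0.240983.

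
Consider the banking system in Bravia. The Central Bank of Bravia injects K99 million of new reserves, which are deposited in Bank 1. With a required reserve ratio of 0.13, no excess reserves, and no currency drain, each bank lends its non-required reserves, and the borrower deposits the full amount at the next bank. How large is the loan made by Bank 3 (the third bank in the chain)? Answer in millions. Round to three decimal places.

K65.192 million

Each bank lends a fraction (1 − rr) = 0.8700 of the deposit it receives, so Bank 3 receives 99·0.8700^2 and lends 99·0.8700^3 ≈ 65.1918 million.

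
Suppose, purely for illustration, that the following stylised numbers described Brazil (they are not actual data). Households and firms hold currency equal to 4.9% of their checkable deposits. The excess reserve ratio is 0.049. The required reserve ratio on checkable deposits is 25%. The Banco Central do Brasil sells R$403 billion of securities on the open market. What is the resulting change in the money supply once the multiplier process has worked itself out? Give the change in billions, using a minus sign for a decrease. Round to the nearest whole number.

The money multiplier is m = (1 + c) / (rr + e + c) = (1 + 0.049) / (0.25 + 0.049 + 0.049) ≈ 3.0144.
The sale removes 403 billion of base, so ΔM = m × ΔMB = 3.0144 × (−403) = -1214.8032 billion.

-1215 billion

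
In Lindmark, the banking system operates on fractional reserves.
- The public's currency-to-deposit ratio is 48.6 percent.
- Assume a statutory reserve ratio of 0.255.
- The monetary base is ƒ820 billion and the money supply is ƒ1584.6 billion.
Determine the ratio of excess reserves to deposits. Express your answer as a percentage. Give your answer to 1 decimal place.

2.8%

Using m = M/MB = 1584.6/820 ≈ 1.932439. Since m = (1 + c)/(c + rr + e), the denominator satisfies c + rr + e = (1 + c)/m = (1 + 0.486) / 1.932439 ≈ 0.768976.
With c = 0.486 and rr = 0.255, the ratio of excess reserves to deposits is 0.768976 − 0.486 − 0.255 = 0.027976.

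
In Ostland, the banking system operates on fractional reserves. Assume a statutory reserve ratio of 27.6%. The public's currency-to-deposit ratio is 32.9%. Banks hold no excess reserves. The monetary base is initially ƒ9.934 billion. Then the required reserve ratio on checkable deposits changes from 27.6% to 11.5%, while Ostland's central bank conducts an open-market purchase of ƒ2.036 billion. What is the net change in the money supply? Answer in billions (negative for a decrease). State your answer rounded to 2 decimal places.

ƒ14.01 billion

Before: m₁ = (1 + 0.329) / (0.276 + 0.329) ≈ 2.19669, MB₁ = 9.934, so M₁ = 2.19669 × 9.934 ≈ 21.8219 billion.
After: m₂ = (1 + 0.329) / (0.115 + 0.329) ≈ 2.99324, MB₂ = 9.934 + 2.036 = 11.97, so M₂ = 2.99324 × 11.97 ≈ 35.8291 billion.
ΔM = M₂ − M₁ = 35.8291 − 21.8219 = 14.0072 billion.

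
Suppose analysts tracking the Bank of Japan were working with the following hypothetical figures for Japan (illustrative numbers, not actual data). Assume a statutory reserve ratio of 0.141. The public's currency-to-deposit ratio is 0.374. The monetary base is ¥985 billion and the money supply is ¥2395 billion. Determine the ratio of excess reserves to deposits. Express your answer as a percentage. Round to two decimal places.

Using m = M/MB = 2395/985 ≈ 2.431472. Since m = (1 + c)/(c + rr + e), the denominator satisfies c + rr + e = (1 + c)/m = (1 + 0.374) / 2.431472 ≈ 0.565090.
With c = 0.374 and rr = 0.141, the ratio of excess reserves to deposits is 0.565090 − 0.374 − 0.141 = 0.05009.

5.01%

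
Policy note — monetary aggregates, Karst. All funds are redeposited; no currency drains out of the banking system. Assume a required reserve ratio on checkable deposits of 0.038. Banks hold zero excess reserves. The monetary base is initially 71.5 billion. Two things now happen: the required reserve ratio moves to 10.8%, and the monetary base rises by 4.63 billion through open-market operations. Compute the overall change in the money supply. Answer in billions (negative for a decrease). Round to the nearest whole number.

-1177 billion

Before: m₁ = 1 / (0.038) ≈ 26.3158, MB₁ = 71.5, so M₁ = 26.3158 × 71.5 = 1881.5797 billion.
After: m₂ = 1 / (0.108) ≈ 9.2593, MB₂ = 71.5 + 4.63 = 76.13, so M₂ = 9.2593 × 76.13 ≈ 704.9105 billion.
ΔM = M₂ − M₁ = 704.9105 − 1881.5797 = -1176.6692 billion.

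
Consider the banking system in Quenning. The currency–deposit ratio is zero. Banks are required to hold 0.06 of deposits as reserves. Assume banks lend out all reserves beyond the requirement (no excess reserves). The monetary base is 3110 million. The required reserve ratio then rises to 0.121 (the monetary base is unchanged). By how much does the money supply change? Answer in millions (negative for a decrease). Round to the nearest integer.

Initially m₁ = 1 / (0.06) ≈ 16.66667, so M₁ = 16.66667 × 3110 = 51833.3437 million.
After the change m₂ = 1 / (0.121) ≈ 8.26446, so M₂ = 8.26446 × 3110 = 25702.4706 million.
ΔM = M₂ − M₁ = 25702.4706 − 51833.3437 = -26130.8731 million.

-26131 million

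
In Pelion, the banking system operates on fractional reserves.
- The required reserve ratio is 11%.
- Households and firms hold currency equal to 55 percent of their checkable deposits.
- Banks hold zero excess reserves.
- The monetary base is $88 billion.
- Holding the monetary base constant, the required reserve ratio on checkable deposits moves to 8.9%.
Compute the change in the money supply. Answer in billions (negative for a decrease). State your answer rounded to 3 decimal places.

$6.792 billion

Initially m₁ = (1 + 0.55) / (0.11 + 0.55) ≈ 2.348485, so M₁ = 2.348485 × 88 ≈ 206.6667 billion.
After the change m₂ = (1 + 0.55) / (0.089 + 0.55) ≈ 2.425665, so M₂ = 2.425665 × 88 ≈ 213.4585 billion.
ΔM = M₂ − M₁ = 213.4585 − 206.6667 = 6.7918 billion.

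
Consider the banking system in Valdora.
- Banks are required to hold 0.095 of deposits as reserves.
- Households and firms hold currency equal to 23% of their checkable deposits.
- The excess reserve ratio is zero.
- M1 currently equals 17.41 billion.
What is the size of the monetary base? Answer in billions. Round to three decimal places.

The money multiplier is m = (1 + c) / (rr + c) = (1 + 0.23) / (0.095 + 0.23) ≈ 3.784615.
MB = M / m = 17.41 / 3.784615 ≈ 4.6002 billion.

4.600 billion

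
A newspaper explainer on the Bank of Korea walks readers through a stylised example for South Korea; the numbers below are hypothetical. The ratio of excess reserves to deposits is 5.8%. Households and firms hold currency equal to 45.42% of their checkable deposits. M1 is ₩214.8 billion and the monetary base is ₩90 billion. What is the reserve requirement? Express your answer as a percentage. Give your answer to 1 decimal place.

Using m = M/MB = 214.8/90 ≈ 2.386667. Since m = (1 + c)/(c + rr + e), the denominator satisfies c + rr + e = (1 + c)/m = (1 + 0.4542) / 2.386667 ≈ 0.609302.
With c = 0.4542 and e = 0.058, the reserve requirement is 0.609302 − 0.4542 − 0.058 = 0.097102.

9.7%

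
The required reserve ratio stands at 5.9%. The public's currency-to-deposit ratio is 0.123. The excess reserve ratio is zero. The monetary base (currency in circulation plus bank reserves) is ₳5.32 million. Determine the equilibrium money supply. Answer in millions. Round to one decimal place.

The money multiplier is m = (1 + c) / (rr + c) = (1 + 0.123) / (0.059 + 0.123) ≈ 6.1703.
So M = m × MB = 6.1703 × 5.32 ≈ 32.826 million.

₳32.8 million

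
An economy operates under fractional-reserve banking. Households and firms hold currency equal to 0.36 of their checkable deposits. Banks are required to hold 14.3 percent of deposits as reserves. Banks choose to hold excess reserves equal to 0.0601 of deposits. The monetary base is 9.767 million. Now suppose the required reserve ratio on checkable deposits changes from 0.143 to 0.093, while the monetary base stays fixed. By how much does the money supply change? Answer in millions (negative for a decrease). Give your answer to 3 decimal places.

Initially m₁ = (1 + 0.36) / (0.143 + 0.0601 + 0.36) ≈ 2.41520, so M₁ = 2.41520 × 9.767 ≈ 23.5893 million.
After the change m₂ = (1 + 0.36) / (0.093 + 0.0601 + 0.36) ≈ 2.65056, so M₂ = 2.65056 × 9.767 ≈ 25.888 million.
ΔM = M₂ − M₁ = 25.888 − 23.5893 = 2.2987 million.

2.299 million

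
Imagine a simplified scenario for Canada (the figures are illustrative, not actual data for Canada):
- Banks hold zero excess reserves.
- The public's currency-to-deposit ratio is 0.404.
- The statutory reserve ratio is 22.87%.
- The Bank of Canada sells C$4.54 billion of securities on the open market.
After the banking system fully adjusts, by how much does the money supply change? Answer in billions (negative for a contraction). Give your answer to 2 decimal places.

-10.07 billion

The money multiplier is m = (1 + c) / (rr + c) = (1 + 0.404) / (0.2287 + 0.404) ≈ 2.2191.
The sale removes 4.54 billion of base, so ΔM = m × ΔMB = 2.2191 × (−4.54) ≈ -10.0747 billion.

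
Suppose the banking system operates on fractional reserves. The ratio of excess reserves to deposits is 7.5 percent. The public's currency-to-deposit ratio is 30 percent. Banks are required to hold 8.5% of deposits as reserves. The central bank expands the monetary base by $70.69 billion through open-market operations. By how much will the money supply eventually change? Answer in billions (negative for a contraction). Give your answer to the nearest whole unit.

The money multiplier is m = (1 + c) / (rr + e + c) = (1 + 0.3) / (0.085 + 0.075 + 0.3) ≈ 2.8261.
The purchase adds 70.69 billion of base, so ΔM = m × ΔMB = 2.8261 × (+70.69) ≈ 199.777 billion.

$200 billion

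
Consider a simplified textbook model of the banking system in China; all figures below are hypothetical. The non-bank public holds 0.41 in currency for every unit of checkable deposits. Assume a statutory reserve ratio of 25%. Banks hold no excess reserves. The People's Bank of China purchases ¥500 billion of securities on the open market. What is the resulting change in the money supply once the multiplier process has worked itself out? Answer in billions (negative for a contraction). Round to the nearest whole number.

¥1068 billion

The money multiplier is m = (1 + c) / (rr + c) = (1 + 0.41) / (0.25 + 0.41) ≈ 2.1364.
The purchase adds 500 billion of base, so ΔM = m × ΔMB = 2.1364 × (+500) = 1068.2 billion.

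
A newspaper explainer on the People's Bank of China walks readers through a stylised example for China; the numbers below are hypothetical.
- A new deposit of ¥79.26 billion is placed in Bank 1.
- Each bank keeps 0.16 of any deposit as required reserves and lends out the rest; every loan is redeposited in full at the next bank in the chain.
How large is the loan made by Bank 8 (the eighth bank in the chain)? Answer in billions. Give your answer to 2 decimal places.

Each bank lends a fraction (1 − rr) = 0.8400 of the deposit it receives, so Bank 8 receives 79.26·0.8400^7 and lends 79.26·0.8400^8 ≈ 19.6466 billion.

¥19.65 billion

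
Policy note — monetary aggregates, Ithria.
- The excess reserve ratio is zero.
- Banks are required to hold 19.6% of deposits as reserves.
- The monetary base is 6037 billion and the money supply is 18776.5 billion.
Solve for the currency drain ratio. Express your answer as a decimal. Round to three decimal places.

Using m = M/MB = 18776.5/6037 ≈ 3.110237. From m = (1 + c)/(c + rr + e), rearranging gives 1 + c = m·(c + rr + e), so c·(1 − m) = m·(rr + e) − 1.
Hence c = [m·(rr + e) − 1]/(1 − m) = [3.110237 × (0.196 + 0) − 1] / (1 − 3.110237) ≈ 0.185000.

0.185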